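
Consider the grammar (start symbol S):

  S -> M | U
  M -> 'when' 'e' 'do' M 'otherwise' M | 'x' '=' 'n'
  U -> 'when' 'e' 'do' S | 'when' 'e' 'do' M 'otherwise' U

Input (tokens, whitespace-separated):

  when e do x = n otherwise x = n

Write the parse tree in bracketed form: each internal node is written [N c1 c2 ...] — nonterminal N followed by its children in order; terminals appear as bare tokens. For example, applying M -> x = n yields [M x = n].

S
M
when e do M otherwise M
when e do x = n otherwise M
when e do x = n otherwise x = n

[S [M when e do [M x = n] otherwise [M x = n]]]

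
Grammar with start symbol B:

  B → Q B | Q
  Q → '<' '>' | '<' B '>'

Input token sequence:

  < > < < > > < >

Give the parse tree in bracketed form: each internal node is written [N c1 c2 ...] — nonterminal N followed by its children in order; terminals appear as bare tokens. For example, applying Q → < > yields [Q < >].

[B [Q < >] [B [Q < [B [Q < >]] >] [B [Q < >]]]]

B
Q B
< > B
< > Q B
< > < B > B
< > < Q > B
< > < < > > B
< > < < > > Q
< > < < > > < >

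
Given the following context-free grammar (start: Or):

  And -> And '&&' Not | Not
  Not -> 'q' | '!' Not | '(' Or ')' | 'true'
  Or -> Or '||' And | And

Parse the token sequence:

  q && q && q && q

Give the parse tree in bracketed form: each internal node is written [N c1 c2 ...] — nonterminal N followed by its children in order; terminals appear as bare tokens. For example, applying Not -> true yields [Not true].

Or
And
And && Not
And && Not && Not
And && Not && Not && Not
Not && Not && Not && Not
q && Not && Not && Not
q && q && Not && Not
q && q && q && Not
q && q && q && q

[Or [And [And [And [And [Not q]] && [Not q]] && [Not q]] && [Not q]]]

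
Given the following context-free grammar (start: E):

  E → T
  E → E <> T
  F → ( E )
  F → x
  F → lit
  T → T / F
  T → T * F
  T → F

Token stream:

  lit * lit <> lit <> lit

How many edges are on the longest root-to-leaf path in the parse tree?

6

[E [E [E [T [T [F lit]] * [F lit]]] <> [T [F lit]]] <> [T [F lit]]]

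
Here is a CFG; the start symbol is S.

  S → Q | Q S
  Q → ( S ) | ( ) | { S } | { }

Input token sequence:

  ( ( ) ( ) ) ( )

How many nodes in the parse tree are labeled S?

4

[S [Q ( [S [Q ( )] [S [Q ( )]]] )] [S [Q ( )]]]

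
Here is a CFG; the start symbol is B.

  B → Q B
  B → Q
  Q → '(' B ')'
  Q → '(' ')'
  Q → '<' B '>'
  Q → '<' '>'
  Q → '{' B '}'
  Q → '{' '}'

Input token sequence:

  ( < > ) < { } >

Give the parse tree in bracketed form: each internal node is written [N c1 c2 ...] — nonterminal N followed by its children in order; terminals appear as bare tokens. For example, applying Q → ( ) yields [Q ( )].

[B [Q ( [B [Q < >]] )] [B [Q < [B [Q { }]] >]]]

B
Q B
( B ) B
( Q ) B
( < > ) B
( < > ) Q
( < > ) < B >
( < > ) < Q >
( < > ) < { } >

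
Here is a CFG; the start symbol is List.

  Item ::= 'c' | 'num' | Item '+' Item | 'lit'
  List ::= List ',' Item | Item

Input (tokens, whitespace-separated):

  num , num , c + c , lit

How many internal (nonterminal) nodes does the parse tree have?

10

[List [List [List [List [Item num]] , [Item num]] , [Item [Item c] + [Item c]]] , [Item lit]]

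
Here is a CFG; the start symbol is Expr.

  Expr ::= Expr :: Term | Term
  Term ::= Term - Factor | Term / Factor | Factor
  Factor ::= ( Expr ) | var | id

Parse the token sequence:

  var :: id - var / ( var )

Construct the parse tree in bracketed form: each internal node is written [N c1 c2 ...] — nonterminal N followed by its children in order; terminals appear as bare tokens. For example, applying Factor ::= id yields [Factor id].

[Expr [Expr [Term [Factor var]]] :: [Term [Term [Term [Factor id]] - [Factor var]] / [Factor ( [Expr [Term [Factor var]]] )]]]

Expr
Expr :: Term
Term :: Term
Factor :: Term
var :: Term
var :: Term / Factor
var :: Term - Factor / Factor
var :: Factor - Factor / Factor
var :: id - Factor / Factor
var :: id - var / Factor
var :: id - var / ( Expr )
var :: id - var / ( Term )
var :: id - var / ( Factor )
var :: id - var / ( var )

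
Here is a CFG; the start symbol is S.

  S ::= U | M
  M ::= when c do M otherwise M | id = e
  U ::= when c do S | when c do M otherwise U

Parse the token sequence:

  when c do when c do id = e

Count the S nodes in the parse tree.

3

[S [U when c do [S [U when c do [S [M id = e]]]]]]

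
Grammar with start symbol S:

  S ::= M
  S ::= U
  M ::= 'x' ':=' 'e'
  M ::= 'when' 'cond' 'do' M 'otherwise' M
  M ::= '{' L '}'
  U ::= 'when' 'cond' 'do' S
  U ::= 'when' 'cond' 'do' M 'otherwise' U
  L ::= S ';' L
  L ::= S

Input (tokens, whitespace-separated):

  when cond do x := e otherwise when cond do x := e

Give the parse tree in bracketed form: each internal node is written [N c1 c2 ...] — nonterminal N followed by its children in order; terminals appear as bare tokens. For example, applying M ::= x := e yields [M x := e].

[S [U when cond do [M x := e] otherwise [U when cond do [S [M x := e]]]]]

S
U
when cond do M otherwise U
when cond do x := e otherwise U
when cond do x := e otherwise when cond do S
when cond do x := e otherwise when cond do M
when cond do x := e otherwise when cond do x := e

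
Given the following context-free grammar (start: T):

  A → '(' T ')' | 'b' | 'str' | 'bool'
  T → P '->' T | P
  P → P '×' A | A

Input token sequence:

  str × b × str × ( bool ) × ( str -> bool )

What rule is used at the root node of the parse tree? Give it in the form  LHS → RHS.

T → P

[T [P [P [P [P [P [A str]] × [A b]] × [A str]] × [A ( [T [P [A bool]]] )]] × [A ( [T [P [A str]] -> [T [P [A bool]]]] )]]]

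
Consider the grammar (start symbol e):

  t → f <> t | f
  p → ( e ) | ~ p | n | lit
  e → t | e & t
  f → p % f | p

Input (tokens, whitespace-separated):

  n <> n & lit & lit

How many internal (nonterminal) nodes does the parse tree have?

15

[e [e [e [t [f [p n]] <> [t [f [p n]]]]] & [t [f [p lit]]]] & [t [f [p lit]]]]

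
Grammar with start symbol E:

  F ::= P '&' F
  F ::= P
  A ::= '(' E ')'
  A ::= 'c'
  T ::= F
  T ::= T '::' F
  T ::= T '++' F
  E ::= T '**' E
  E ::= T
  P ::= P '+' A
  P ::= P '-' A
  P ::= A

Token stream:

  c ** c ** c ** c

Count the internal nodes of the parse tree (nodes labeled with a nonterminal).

20

[E [T [F [P [A c]]]] ** [E [T [F [P [A c]]]] ** [E [T [F [P [A c]]]] ** [E [T [F [P [A c]]]]]]]]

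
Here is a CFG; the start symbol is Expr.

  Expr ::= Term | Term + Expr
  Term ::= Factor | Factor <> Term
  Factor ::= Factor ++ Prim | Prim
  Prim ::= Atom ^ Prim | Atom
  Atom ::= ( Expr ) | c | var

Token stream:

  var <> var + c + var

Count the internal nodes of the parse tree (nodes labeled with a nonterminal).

19

[Expr [Term [Factor [Prim [Atom var]]] <> [Term [Factor [Prim [Atom var]]]]] + [Expr [Term [Factor [Prim [Atom c]]]] + [Expr [Term [Factor [Prim [Atom var]]]]]]]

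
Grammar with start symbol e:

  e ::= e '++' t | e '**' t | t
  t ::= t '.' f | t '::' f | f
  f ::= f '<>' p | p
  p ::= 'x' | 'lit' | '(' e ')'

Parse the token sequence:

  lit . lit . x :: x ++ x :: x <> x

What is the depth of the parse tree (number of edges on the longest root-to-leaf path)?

[e [e [t [t [t [t [f [p lit]]] . [f [p lit]]] . [f [p x]]] :: [f [p x]]]] ++ [t [t [f [p x]]] :: [f [f [p x]] <> [p x]]]]

8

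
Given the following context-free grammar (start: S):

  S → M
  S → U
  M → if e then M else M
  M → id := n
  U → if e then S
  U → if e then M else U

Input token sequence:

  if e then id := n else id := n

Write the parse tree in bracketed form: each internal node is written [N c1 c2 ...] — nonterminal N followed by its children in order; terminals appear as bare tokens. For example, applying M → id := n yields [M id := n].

S
M
if e then M else M
if e then id := n else M
if e then id := n else id := n

[S [M if e then [M id := n] else [M id := n]]]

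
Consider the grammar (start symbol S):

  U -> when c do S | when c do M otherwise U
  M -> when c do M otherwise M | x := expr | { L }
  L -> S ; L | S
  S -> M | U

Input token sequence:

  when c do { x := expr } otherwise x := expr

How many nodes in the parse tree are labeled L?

[S [M when c do [M { [L [S [M x := expr]]] }] otherwise [M x := expr]]]

1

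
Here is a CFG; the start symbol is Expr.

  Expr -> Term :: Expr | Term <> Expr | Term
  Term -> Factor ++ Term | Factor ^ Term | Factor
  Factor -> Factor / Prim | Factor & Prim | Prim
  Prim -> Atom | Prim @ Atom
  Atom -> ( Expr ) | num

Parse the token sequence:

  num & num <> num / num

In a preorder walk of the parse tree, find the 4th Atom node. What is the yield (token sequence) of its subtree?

[Expr [Term [Factor [Factor [Prim [Atom num]]] & [Prim [Atom num]]]] <> [Expr [Term [Factor [Factor [Prim [Atom num]]] / [Prim [Atom num]]]]]]

num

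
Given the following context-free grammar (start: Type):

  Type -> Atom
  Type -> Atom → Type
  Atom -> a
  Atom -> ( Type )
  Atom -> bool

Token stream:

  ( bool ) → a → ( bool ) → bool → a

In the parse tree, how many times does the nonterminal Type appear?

7

[Type [Atom ( [Type [Atom bool]] )] → [Type [Atom a] → [Type [Atom ( [Type [Atom bool]] )] → [Type [Atom bool] → [Type [Atom a]]]]]]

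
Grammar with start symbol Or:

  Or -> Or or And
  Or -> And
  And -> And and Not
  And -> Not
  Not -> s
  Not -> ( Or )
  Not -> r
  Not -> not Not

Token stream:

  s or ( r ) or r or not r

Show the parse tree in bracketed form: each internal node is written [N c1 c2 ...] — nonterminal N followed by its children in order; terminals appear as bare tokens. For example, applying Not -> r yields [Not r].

Or
Or or And
Or or And or And
Or or And or And or And
And or And or And or And
Not or And or And or And
s or And or And or And
s or Not or And or And
s or ( Or ) or And or And
s or ( And ) or And or And
s or ( Not ) or And or And
s or ( r ) or And or And
s or ( r ) or Not or And
s or ( r ) or r or And
s or ( r ) or r or Not
s or ( r ) or r or not Not
s or ( r ) or r or not r

[Or [Or [Or [Or [And [Not s]]] or [And [Not ( [Or [And [Not r]]] )]]] or [And [Not r]]] or [And [Not not [Not r]]]]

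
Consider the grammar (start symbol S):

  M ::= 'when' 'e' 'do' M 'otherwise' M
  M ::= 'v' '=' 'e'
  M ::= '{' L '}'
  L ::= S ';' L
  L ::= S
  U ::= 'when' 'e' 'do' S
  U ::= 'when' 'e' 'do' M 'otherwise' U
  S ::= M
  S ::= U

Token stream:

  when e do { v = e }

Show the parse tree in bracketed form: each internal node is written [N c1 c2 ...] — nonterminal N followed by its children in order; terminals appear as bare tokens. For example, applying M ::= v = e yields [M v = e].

S
U
when e do S
when e do M
when e do { L }
when e do { S }
when e do { M }
when e do { v = e }

[S [U when e do [S [M { [L [S [M v = e]]] }]]]]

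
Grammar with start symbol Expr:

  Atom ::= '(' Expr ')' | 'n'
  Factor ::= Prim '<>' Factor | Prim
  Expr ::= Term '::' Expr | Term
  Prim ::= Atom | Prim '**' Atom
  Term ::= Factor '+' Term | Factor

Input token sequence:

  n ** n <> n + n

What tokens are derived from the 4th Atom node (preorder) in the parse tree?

n

[Expr [Term [Factor [Prim [Prim [Atom n]] ** [Atom n]] <> [Factor [Prim [Atom n]]]] + [Term [Factor [Prim [Atom n]]]]]]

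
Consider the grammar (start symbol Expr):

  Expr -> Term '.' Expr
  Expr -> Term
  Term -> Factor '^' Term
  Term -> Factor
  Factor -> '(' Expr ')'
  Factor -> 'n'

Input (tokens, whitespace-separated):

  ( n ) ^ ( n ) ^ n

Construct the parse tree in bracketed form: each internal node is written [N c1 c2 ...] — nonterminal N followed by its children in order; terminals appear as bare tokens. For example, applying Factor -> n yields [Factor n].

Expr
Term
Factor ^ Term
( Expr ) ^ Term
( Term ) ^ Term
( Factor ) ^ Term
( n ) ^ Term
( n ) ^ Factor ^ Term
( n ) ^ ( Expr ) ^ Term
( n ) ^ ( Term ) ^ Term
( n ) ^ ( Factor ) ^ Term
( n ) ^ ( n ) ^ Term
( n ) ^ ( n ) ^ Factor
( n ) ^ ( n ) ^ n

[Expr [Term [Factor ( [Expr [Term [Factor n]]] )] ^ [Term [Factor ( [Expr [Term [Factor n]]] )] ^ [Term [Factor n]]]]]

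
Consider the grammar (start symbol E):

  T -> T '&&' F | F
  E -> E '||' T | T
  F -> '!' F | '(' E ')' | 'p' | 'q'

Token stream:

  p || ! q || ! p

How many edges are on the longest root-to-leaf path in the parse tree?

[E [E [E [T [F p]]] || [T [F ! [F q]]]] || [T [F ! [F p]]]]

5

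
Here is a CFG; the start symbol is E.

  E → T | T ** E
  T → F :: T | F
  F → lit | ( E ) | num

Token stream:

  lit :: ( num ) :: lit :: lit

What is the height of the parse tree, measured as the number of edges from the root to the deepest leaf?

[E [T [F lit] :: [T [F ( [E [T [F num]]] )] :: [T [F lit] :: [T [F lit]]]]]]

7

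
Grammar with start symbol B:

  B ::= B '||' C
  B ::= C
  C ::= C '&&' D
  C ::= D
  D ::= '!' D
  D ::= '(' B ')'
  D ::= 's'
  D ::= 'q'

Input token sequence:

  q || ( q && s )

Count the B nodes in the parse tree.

[B [B [C [D q]]] || [C [D ( [B [C [C [D q]] && [D s]]] )]]]

3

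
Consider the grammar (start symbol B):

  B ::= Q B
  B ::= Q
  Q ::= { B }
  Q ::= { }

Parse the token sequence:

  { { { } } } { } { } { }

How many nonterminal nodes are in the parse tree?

12

[B [Q { [B [Q { [B [Q { }]] }]] }] [B [Q { }] [B [Q { }] [B [Q { }]]]]]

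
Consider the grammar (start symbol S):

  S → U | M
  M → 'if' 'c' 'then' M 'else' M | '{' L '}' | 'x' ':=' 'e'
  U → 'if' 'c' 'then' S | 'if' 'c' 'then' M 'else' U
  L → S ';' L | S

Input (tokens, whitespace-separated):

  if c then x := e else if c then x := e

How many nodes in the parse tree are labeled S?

2

[S [U if c then [M x := e] else [U if c then [S [M x := e]]]]]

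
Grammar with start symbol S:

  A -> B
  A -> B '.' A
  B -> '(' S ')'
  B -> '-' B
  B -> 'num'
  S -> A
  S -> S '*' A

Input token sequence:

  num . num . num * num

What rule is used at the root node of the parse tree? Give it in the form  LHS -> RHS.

[S [S [A [B num] . [A [B num] . [A [B num]]]]] * [A [B num]]]

S -> S '*' A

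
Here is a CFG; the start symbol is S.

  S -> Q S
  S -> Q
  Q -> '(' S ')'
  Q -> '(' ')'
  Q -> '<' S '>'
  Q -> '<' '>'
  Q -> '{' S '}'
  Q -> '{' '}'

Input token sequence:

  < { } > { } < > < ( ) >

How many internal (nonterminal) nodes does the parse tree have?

[S [Q < [S [Q { }]] >] [S [Q { }] [S [Q < >] [S [Q < [S [Q ( )]] >]]]]]

12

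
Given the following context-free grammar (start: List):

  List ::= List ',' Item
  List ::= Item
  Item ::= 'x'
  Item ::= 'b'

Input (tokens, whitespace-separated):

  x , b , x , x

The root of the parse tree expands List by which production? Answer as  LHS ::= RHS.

List ::= List ',' Item

[List [List [List [List [Item x]] , [Item b]] , [Item x]] , [Item x]]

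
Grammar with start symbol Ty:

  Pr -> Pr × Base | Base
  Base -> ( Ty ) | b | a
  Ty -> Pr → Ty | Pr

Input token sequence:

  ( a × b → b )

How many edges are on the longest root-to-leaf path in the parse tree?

7

[Ty [Pr [Base ( [Ty [Pr [Pr [Base a]] × [Base b]] → [Ty [Pr [Base b]]]] )]]]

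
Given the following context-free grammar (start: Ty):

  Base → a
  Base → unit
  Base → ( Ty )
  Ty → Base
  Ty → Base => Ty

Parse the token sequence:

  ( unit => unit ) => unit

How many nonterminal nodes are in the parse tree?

8

[Ty [Base ( [Ty [Base unit] => [Ty [Base unit]]] )] => [Ty [Base unit]]]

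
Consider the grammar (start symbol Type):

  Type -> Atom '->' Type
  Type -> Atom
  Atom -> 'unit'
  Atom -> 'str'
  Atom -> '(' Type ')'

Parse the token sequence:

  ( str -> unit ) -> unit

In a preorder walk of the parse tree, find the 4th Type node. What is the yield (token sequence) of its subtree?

[Type [Atom ( [Type [Atom str] -> [Type [Atom unit]]] )] -> [Type [Atom unit]]]

unit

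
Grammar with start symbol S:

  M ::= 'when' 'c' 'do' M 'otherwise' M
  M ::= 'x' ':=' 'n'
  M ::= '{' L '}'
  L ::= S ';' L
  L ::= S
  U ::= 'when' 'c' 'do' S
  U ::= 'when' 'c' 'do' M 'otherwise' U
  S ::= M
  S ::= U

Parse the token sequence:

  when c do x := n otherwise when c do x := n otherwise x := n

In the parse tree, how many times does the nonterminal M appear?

5

[S [M when c do [M x := n] otherwise [M when c do [M x := n] otherwise [M x := n]]]]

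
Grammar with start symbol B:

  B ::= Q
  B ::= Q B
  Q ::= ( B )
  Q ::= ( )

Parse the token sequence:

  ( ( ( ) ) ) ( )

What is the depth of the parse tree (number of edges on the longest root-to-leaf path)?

6

[B [Q ( [B [Q ( [B [Q ( )]] )]] )] [B [Q ( )]]]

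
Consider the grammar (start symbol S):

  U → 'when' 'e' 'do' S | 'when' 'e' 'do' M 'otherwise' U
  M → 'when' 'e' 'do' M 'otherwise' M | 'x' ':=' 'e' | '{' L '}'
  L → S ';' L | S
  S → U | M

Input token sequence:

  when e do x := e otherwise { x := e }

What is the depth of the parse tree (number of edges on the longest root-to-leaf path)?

[S [M when e do [M x := e] otherwise [M { [L [S [M x := e]]] }]]]

6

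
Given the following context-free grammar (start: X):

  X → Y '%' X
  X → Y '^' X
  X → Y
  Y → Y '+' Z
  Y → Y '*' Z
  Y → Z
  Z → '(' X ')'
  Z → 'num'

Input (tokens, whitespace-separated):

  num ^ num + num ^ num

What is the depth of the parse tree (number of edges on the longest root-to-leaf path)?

[X [Y [Z num]] ^ [X [Y [Y [Z num]] + [Z num]] ^ [X [Y [Z num]]]]]

5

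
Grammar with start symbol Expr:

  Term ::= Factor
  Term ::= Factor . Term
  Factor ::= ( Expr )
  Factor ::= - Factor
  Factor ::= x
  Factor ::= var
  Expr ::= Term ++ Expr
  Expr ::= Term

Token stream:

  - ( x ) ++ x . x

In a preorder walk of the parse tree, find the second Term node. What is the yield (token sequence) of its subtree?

x

[Expr [Term [Factor - [Factor ( [Expr [Term [Factor x]]] )]]] ++ [Expr [Term [Factor x] . [Term [Factor x]]]]]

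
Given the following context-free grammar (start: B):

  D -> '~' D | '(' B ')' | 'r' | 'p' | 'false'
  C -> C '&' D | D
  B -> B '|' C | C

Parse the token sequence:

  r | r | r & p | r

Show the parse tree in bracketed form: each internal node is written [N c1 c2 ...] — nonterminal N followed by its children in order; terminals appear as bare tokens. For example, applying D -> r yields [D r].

B
B | C
B | C | C
B | C | C | C
C | C | C | C
D | C | C | C
r | C | C | C
r | D | C | C
r | r | C | C
r | r | C & D | C
r | r | D & D | C
r | r | r & D | C
r | r | r & p | C
r | r | r & p | D
r | r | r & p | r

[B [B [B [B [C [D r]]] | [C [D r]]] | [C [C [D r]] & [D p]]] | [C [D r]]]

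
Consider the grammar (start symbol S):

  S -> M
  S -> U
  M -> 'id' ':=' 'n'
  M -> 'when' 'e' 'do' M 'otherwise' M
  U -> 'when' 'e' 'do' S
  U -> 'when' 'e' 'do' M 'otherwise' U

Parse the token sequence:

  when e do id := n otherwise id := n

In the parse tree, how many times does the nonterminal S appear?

1

[S [M when e do [M id := n] otherwise [M id := n]]]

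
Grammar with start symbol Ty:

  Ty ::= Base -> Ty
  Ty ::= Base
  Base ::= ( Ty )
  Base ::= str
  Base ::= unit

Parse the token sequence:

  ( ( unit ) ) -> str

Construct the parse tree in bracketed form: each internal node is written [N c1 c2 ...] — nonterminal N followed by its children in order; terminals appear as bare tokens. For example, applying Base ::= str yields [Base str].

[Ty [Base ( [Ty [Base ( [Ty [Base unit]] )]] )] -> [Ty [Base str]]]

Ty
Base -> Ty
( Ty ) -> Ty
( Base ) -> Ty
( ( Ty ) ) -> Ty
( ( Base ) ) -> Ty
( ( unit ) ) -> Ty
( ( unit ) ) -> Base
( ( unit ) ) -> str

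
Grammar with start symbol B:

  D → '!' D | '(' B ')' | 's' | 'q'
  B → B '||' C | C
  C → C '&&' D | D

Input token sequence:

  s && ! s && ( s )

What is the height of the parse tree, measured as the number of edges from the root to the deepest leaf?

6

[B [C [C [C [D s]] && [D ! [D s]]] && [D ( [B [C [D s]]] )]]]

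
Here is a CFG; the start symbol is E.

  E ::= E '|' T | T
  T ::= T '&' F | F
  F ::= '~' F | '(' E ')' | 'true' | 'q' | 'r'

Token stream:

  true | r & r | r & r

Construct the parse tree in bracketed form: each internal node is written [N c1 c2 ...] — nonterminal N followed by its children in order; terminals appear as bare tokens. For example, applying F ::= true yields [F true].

E
E | T
E | T | T
T | T | T
F | T | T
true | T | T
true | T & F | T
true | F & F | T
true | r & F | T
true | r & r | T
true | r & r | T & F
true | r & r | F & F
true | r & r | r & F
true | r & r | r & r

[E [E [E [T [F true]]] | [T [T [F r]] & [F r]]] | [T [T [F r]] & [F r]]]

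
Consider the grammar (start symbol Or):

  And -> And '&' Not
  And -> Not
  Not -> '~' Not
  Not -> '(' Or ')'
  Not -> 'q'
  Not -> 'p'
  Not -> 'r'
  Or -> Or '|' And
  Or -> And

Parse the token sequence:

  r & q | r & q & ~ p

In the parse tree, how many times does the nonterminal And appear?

5

[Or [Or [And [And [Not r]] & [Not q]]] | [And [And [And [Not r]] & [Not q]] & [Not ~ [Not p]]]]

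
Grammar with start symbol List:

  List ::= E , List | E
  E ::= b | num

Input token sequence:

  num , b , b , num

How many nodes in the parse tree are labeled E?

4

[List [E num] , [List [E b] , [List [E b] , [List [E num]]]]]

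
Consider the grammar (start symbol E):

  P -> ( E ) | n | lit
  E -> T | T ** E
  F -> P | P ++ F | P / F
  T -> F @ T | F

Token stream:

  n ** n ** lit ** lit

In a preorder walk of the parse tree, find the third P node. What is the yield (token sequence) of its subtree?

lit

[E [T [F [P n]]] ** [E [T [F [P n]]] ** [E [T [F [P lit]]] ** [E [T [F [P lit]]]]]]]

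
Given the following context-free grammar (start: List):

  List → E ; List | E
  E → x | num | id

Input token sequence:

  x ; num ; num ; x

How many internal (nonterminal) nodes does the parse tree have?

8

[List [E x] ; [List [E num] ; [List [E num] ; [List [E x]]]]]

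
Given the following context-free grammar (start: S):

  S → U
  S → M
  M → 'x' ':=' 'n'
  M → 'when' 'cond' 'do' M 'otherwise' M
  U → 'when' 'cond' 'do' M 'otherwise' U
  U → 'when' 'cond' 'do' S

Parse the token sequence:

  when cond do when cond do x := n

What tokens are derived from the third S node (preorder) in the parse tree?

x := n

[S [U when cond do [S [U when cond do [S [M x := n]]]]]]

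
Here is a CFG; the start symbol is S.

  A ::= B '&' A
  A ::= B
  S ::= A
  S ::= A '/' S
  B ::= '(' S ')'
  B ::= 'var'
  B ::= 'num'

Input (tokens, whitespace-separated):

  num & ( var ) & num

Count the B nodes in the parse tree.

4

[S [A [B num] & [A [B ( [S [A [B var]]] )] & [A [B num]]]]]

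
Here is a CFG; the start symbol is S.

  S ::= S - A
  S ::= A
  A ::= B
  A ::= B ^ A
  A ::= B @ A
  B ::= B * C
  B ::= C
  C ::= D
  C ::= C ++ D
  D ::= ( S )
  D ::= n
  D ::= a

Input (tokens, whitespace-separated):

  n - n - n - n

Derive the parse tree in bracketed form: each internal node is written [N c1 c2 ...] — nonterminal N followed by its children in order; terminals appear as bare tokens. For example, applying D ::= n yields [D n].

[S [S [S [S [A [B [C [D n]]]]] - [A [B [C [D n]]]]] - [A [B [C [D n]]]]] - [A [B [C [D n]]]]]

S
S - A
S - A - A
S - A - A - A
A - A - A - A
B - A - A - A
C - A - A - A
D - A - A - A
n - A - A - A
n - B - A - A
n - C - A - A
n - D - A - A
n - n - A - A
n - n - B - A
n - n - C - A
n - n - D - A
n - n - n - A
n - n - n - B
n - n - n - C
n - n - n - D
n - n - n - n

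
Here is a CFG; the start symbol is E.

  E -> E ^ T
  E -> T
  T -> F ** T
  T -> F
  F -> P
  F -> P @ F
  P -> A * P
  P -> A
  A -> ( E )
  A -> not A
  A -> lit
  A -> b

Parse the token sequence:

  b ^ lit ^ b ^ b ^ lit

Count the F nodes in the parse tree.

5

[E [E [E [E [E [T [F [P [A b]]]]] ^ [T [F [P [A lit]]]]] ^ [T [F [P [A b]]]]] ^ [T [F [P [A b]]]]] ^ [T [F [P [A lit]]]]]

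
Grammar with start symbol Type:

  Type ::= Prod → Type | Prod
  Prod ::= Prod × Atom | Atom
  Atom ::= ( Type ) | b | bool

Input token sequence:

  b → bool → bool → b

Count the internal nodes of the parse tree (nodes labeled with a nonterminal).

12

[Type [Prod [Atom b]] → [Type [Prod [Atom bool]] → [Type [Prod [Atom bool]] → [Type [Prod [Atom b]]]]]]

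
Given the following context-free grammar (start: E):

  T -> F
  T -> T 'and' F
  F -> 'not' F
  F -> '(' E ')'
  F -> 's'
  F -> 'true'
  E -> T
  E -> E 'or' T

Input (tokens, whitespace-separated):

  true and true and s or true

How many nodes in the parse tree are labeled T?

[E [E [T [T [T [F true]] and [F true]] and [F s]]] or [T [F true]]]

4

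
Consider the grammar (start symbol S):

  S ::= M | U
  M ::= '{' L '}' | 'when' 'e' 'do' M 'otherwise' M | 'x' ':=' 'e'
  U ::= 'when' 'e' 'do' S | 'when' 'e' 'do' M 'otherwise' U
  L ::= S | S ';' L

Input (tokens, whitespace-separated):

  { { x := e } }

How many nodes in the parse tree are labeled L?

[S [M { [L [S [M { [L [S [M x := e]]] }]]] }]]

2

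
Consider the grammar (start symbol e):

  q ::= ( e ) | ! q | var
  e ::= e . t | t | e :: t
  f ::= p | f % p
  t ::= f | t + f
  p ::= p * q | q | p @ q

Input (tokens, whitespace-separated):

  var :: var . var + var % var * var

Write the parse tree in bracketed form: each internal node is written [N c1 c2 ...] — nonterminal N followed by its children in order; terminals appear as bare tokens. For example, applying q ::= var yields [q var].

[e [e [e [t [f [p [q var]]]]] :: [t [f [p [q var]]]]] . [t [t [f [p [q var]]]] + [f [f [p [q var]]] % [p [p [q var]] * [q var]]]]]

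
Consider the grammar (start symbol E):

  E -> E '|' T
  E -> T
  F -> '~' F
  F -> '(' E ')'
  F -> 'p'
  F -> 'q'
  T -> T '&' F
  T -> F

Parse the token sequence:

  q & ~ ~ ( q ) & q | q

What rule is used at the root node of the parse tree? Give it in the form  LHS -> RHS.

[E [E [T [T [T [F q]] & [F ~ [F ~ [F ( [E [T [F q]]] )]]]] & [F q]]] | [T [F q]]]

E -> E '|' T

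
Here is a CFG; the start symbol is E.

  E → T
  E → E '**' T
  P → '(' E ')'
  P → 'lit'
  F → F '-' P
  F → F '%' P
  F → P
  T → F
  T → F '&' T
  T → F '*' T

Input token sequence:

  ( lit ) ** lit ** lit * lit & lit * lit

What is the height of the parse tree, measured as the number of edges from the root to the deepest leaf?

[E [E [E [T [F [P ( [E [T [F [P lit]]]] )]]]] ** [T [F [P lit]]]] ** [T [F [P lit]] * [T [F [P lit]] & [T [F [P lit]] * [T [F [P lit]]]]]]]

10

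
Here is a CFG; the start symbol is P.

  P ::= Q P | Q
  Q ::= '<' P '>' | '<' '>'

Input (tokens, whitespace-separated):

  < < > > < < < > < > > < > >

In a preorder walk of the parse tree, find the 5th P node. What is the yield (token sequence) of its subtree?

[P [Q < [P [Q < >]] >] [P [Q < [P [Q < [P [Q < >] [P [Q < >]]] >] [P [Q < >]]] >]]]

< > < >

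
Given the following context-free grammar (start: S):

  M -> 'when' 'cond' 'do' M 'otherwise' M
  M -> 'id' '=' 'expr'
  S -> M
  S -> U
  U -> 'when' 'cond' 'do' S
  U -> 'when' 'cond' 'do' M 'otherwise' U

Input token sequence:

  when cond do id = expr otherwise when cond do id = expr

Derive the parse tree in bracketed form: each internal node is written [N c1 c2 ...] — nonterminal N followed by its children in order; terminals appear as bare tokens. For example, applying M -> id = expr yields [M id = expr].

[S [U when cond do [M id = expr] otherwise [U when cond do [S [M id = expr]]]]]

S
U
when cond do M otherwise U
when cond do id = expr otherwise U
when cond do id = expr otherwise when cond do S
when cond do id = expr otherwise when cond do M
when cond do id = expr otherwise when cond do id = expr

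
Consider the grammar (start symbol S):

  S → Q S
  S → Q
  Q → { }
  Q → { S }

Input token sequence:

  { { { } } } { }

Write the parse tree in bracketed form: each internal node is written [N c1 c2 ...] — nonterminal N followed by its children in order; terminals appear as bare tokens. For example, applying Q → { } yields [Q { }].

[S [Q { [S [Q { [S [Q { }]] }]] }] [S [Q { }]]]

S
Q S
{ S } S
{ Q } S
{ { S } } S
{ { Q } } S
{ { { } } } S
{ { { } } } Q
{ { { } } } { }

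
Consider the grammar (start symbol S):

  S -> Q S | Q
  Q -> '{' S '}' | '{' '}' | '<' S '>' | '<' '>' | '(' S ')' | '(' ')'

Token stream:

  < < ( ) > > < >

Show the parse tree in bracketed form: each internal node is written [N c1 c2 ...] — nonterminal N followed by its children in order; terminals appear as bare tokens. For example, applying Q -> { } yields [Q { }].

S
Q S
< S > S
< Q > S
< < S > > S
< < Q > > S
< < ( ) > > S
< < ( ) > > Q
< < ( ) > > < >

[S [Q < [S [Q < [S [Q ( )]] >]] >] [S [Q < >]]]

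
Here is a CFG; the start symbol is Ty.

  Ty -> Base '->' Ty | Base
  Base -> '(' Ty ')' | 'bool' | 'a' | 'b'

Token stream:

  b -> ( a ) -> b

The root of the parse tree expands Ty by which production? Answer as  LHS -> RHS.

[Ty [Base b] -> [Ty [Base ( [Ty [Base a]] )] -> [Ty [Base b]]]]

Ty -> Base '->' Ty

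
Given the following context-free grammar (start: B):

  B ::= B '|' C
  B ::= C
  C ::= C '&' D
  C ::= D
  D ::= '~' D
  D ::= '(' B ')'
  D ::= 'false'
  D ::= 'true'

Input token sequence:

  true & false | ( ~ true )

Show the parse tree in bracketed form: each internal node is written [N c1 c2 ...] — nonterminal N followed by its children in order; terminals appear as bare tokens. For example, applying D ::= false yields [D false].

[B [B [C [C [D true]] & [D false]]] | [C [D ( [B [C [D ~ [D true]]]] )]]]

B
B | C
C | C
C & D | C
D & D | C
true & D | C
true & false | C
true & false | D
true & false | ( B )
true & false | ( C )
true & false | ( D )
true & false | ( ~ D )
true & false | ( ~ true )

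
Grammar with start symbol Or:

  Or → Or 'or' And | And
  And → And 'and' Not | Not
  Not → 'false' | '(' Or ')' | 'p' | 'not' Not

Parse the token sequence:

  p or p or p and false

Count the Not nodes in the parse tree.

[Or [Or [Or [And [Not p]]] or [And [Not p]]] or [And [And [Not p]] and [Not false]]]

4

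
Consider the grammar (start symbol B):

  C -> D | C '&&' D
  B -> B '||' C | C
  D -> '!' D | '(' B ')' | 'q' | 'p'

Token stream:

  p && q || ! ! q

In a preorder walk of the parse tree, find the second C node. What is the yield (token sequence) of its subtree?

p

[B [B [C [C [D p]] && [D q]]] || [C [D ! [D ! [D q]]]]]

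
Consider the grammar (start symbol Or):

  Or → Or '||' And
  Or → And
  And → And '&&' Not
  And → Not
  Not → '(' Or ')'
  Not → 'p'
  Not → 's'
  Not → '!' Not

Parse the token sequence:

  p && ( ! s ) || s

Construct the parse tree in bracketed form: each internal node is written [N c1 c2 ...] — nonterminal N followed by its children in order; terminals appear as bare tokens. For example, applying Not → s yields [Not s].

[Or [Or [And [And [Not p]] && [Not ( [Or [And [Not ! [Not s]]]] )]]] || [And [Not s]]]

Or
Or || And
And || And
And && Not || And
Not && Not || And
p && Not || And
p && ( Or ) || And
p && ( And ) || And
p && ( Not ) || And
p && ( ! Not ) || And
p && ( ! s ) || And
p && ( ! s ) || Not
p && ( ! s ) || s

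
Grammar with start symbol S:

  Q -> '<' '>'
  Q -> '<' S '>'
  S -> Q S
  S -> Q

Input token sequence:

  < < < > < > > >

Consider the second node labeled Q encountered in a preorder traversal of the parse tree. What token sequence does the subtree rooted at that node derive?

< < > < > >

[S [Q < [S [Q < [S [Q < >] [S [Q < >]]] >]] >]]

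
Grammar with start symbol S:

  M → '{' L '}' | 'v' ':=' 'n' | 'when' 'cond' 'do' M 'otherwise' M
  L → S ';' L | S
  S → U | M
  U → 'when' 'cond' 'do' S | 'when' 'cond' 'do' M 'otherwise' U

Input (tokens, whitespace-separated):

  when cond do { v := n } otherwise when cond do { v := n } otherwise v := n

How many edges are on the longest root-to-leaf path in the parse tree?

[S [M when cond do [M { [L [S [M v := n]]] }] otherwise [M when cond do [M { [L [S [M v := n]]] }] otherwise [M v := n]]]]

7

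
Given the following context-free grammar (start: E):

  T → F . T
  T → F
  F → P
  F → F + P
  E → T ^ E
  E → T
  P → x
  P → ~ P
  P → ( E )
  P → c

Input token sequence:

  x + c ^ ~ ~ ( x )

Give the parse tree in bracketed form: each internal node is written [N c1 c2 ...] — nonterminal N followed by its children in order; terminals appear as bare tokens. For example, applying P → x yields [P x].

[E [T [F [F [P x]] + [P c]]] ^ [E [T [F [P ~ [P ~ [P ( [E [T [F [P x]]]] )]]]]]]]

E
T ^ E
F ^ E
F + P ^ E
P + P ^ E
x + P ^ E
x + c ^ E
x + c ^ T
x + c ^ F
x + c ^ P
x + c ^ ~ P
x + c ^ ~ ~ P
x + c ^ ~ ~ ( E )
x + c ^ ~ ~ ( T )
x + c ^ ~ ~ ( F )
x + c ^ ~ ~ ( P )
x + c ^ ~ ~ ( x )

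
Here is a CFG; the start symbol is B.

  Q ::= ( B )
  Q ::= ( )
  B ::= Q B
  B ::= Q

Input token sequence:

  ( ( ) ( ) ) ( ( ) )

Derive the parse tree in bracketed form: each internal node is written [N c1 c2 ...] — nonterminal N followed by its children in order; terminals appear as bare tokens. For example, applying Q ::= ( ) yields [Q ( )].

[B [Q ( [B [Q ( )] [B [Q ( )]]] )] [B [Q ( [B [Q ( )]] )]]]

B
Q B
( B ) B
( Q B ) B
( ( ) B ) B
( ( ) Q ) B
( ( ) ( ) ) B
( ( ) ( ) ) Q
( ( ) ( ) ) ( B )
( ( ) ( ) ) ( Q )
( ( ) ( ) ) ( ( ) )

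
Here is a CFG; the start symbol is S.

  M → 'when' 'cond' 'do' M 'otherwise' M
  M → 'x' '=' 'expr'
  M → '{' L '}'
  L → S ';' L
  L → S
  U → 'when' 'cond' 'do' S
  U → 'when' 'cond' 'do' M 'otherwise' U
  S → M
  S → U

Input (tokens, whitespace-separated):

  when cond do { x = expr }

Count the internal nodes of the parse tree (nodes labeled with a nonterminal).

7

[S [U when cond do [S [M { [L [S [M x = expr]]] }]]]]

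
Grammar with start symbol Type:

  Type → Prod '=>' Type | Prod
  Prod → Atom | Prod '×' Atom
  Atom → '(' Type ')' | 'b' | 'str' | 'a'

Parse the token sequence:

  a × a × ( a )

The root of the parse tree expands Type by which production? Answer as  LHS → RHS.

[Type [Prod [Prod [Prod [Atom a]] × [Atom a]] × [Atom ( [Type [Prod [Atom a]]] )]]]

Type → Prod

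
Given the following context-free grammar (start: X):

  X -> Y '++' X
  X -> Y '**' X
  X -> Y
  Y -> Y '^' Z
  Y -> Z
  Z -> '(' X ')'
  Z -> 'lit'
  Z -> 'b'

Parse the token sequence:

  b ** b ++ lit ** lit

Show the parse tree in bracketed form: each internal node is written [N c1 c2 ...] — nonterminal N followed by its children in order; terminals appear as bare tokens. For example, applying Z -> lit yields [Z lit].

X
Y ** X
Z ** X
b ** X
b ** Y ++ X
b ** Z ++ X
b ** b ++ X
b ** b ++ Y ** X
b ** b ++ Z ** X
b ** b ++ lit ** X
b ** b ++ lit ** Y
b ** b ++ lit ** Z
b ** b ++ lit ** lit

[X [Y [Z b]] ** [X [Y [Z b]] ++ [X [Y [Z lit]] ** [X [Y [Z lit]]]]]]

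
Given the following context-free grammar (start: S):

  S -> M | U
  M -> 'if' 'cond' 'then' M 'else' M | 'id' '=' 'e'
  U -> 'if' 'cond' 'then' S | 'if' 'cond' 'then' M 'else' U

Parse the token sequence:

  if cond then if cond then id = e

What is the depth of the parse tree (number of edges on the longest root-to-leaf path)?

[S [U if cond then [S [U if cond then [S [M id = e]]]]]]

6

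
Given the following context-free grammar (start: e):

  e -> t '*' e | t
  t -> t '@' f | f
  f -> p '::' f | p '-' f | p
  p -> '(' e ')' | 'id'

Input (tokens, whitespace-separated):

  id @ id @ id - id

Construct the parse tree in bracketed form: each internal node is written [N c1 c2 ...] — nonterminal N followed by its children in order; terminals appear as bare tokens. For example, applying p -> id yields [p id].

[e [t [t [t [f [p id]]] @ [f [p id]]] @ [f [p id] - [f [p id]]]]]

e
t
t @ f
t @ f @ f
f @ f @ f
p @ f @ f
id @ f @ f
id @ p @ f
id @ id @ f
id @ id @ p - f
id @ id @ id - f
id @ id @ id - p
id @ id @ id - id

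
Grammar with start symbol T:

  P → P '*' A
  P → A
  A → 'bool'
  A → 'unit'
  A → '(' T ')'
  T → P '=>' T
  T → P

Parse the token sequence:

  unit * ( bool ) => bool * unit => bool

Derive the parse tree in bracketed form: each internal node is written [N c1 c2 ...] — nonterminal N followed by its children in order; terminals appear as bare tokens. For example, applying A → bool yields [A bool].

[T [P [P [A unit]] * [A ( [T [P [A bool]]] )]] => [T [P [P [A bool]] * [A unit]] => [T [P [A bool]]]]]

T
P => T
P * A => T
A * A => T
unit * A => T
unit * ( T ) => T
unit * ( P ) => T
unit * ( A ) => T
unit * ( bool ) => T
unit * ( bool ) => P => T
unit * ( bool ) => P * A => T
unit * ( bool ) => A * A => T
unit * ( bool ) => bool * A => T
unit * ( bool ) => bool * unit => T
unit * ( bool ) => bool * unit => P
unit * ( bool ) => bool * unit => A
unit * ( bool ) => bool * unit => bool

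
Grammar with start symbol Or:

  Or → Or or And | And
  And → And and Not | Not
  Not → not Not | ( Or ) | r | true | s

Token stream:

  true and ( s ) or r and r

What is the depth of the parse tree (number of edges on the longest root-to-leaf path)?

[Or [Or [And [And [Not true]] and [Not ( [Or [And [Not s]]] )]]] or [And [And [Not r]] and [Not r]]]

7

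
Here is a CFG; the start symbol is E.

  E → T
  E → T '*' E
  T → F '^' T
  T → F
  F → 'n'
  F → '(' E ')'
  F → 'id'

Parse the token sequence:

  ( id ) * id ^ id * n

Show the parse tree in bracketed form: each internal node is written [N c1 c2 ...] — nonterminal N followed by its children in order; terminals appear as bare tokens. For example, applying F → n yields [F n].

E
T * E
F * E
( E ) * E
( T ) * E
( F ) * E
( id ) * E
( id ) * T * E
( id ) * F ^ T * E
( id ) * id ^ T * E
( id ) * id ^ F * E
( id ) * id ^ id * E
( id ) * id ^ id * T
( id ) * id ^ id * F
( id ) * id ^ id * n

[E [T [F ( [E [T [F id]]] )]] * [E [T [F id] ^ [T [F id]]] * [E [T [F n]]]]]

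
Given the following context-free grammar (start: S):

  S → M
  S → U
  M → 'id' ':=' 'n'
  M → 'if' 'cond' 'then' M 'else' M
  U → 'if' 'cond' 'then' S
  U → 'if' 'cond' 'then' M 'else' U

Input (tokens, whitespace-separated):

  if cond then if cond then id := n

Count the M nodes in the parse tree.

1

[S [U if cond then [S [U if cond then [S [M id := n]]]]]]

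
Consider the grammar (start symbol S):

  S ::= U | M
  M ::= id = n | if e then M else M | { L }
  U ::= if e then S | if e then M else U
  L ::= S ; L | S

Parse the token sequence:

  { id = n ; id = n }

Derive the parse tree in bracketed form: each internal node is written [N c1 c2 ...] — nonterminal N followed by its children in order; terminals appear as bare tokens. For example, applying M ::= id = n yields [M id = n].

S
M
{ L }
{ S ; L }
{ M ; L }
{ id = n ; L }
{ id = n ; S }
{ id = n ; M }
{ id = n ; id = n }

[S [M { [L [S [M id = n]] ; [L [S [M id = n]]]] }]]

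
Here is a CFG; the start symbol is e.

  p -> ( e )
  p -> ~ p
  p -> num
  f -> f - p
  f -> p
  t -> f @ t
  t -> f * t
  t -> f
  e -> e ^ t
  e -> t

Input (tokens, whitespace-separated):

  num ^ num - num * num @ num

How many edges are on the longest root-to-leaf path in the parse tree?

6

[e [e [t [f [p num]]]] ^ [t [f [f [p num]] - [p num]] * [t [f [p num]] @ [t [f [p num]]]]]]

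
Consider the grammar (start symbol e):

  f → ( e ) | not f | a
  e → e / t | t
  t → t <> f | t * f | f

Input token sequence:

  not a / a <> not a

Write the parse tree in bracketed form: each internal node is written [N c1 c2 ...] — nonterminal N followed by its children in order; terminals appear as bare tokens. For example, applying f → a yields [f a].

e
e / t
t / t
f / t
not f / t
not a / t
not a / t <> f
not a / f <> f
not a / a <> f
not a / a <> not f
not a / a <> not a

[e [e [t [f not [f a]]]] / [t [t [f a]] <> [f not [f a]]]]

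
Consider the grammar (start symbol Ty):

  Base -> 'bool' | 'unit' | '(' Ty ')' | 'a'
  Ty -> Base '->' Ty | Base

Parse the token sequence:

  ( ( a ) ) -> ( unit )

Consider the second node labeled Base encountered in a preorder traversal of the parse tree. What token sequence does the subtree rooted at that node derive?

( a )

[Ty [Base ( [Ty [Base ( [Ty [Base a]] )]] )] -> [Ty [Base ( [Ty [Base unit]] )]]]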